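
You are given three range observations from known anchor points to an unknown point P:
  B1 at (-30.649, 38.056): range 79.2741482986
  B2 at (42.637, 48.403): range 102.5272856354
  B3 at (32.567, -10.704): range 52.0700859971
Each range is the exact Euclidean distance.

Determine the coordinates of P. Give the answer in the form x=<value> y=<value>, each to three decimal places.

eq1: (x + 30.649)² + (y − 38.056)² = 79.2741482986²
eq2: (x − 42.637)² + (y − 48.403)² = 102.5272856354²
eq3: (x − 32.567)² + (y + 10.704)² = 52.0700859971²
eq1−eq3, eq1−eq2 (x²,y² cancel):
  126.432·x − 97.520·y = 2360.661501
  146.572·x + 20.694·y = -2454.309870
det = 126.432·20.694 − -97.520·146.572 = 16910.085248
x = (2360.661501·20.694 − -97.520·-2454.309870) / 16910.085248 = -11.265039
y = (126.432·-2454.309870 − 2360.661501·146.572) / 16910.085248 = -38.811761

x=-11.265 y=-38.812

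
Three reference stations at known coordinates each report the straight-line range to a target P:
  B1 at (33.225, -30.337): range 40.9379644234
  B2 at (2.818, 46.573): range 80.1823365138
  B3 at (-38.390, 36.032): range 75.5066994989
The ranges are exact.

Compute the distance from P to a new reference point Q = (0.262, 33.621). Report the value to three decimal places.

67.013

eq1: (x − 33.225)² + (y + 30.337)² = 40.9379644234²
eq2: (x − 2.818)² + (y − 46.573)² = 80.1823365138²
eq3: (x + 38.390)² + (y − 36.032)² = 75.5066994989²
eq1−eq2, eq1−eq3 (x²,y² cancel):
  -60.814·x + 153.820·y = -4600.538899
  -143.230·x + 132.738·y = -3277.481808
det = -60.814·132.738 − 153.820·-143.230 = 13959.309868
x = (-4600.538899·132.738 − 153.820·-3277.481808) / 13959.309868 = -7.631042
y = (-60.814·-3277.481808 − -4600.538899·-143.230) / 13959.309868 = -32.925582
|P − Q| = √((-7.631042 − 0.262)² + (-32.925582 − 33.621)²) = 67.013042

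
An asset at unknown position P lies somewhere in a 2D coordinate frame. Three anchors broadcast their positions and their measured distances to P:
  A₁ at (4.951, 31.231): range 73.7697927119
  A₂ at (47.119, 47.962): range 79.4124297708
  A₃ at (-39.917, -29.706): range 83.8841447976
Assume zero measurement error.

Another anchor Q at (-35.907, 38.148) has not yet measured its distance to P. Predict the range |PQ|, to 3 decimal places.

eq1: (x − 4.951)² + (y − 31.231)² = 73.7697927119²
eq2: (x − 47.119)² + (y − 47.962)² = 79.4124297708²
eq3: (x + 39.917)² + (y + 29.706)² = 83.8841447976²
eq2−eq1, eq2−eq3 (x²,y² cancel):
  -84.336·x − 33.462·y = -2656.314158
  -174.072·x − 155.336·y = -2774.956026
det = -84.336·-155.336 − -33.462·-174.072 = 7275.619632
x = (-2656.314158·-155.336 − -33.462·-2774.956026) / 7275.619632 = 43.950296
y = (-84.336·-2774.956026 − -2656.314158·-174.072) / 7275.619632 = -31.387186
|P − Q| = √((43.950296 − -35.907)² + (-31.387186 − 38.148)²) = 105.888289

105.888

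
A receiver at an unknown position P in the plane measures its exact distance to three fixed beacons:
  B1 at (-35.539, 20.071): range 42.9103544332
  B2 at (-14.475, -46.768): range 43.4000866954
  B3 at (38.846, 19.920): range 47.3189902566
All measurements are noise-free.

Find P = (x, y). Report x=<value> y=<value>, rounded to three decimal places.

x=-1.072 y=-5.489

eq1: (x + 35.539)² + (y − 20.071)² = 42.9103544332²
eq2: (x + 14.475)² + (y + 46.768)² = 43.4000866954²
eq3: (x − 38.846)² + (y − 19.920)² = 47.3189902566²
eq2−eq1, eq2−eq3 (x²,y² cancel):
  -42.128·x + 133.678·y = -688.636879
  106.642·x + 133.376·y = -846.472647
det = -42.128·133.376 − 133.678·106.642 = -19874.553404
x = (-688.636879·133.376 − 133.678·-846.472647) / -19874.553404 = -1.072081
y = (-42.128·-846.472647 − -688.636879·106.642) / -19874.553404 = -5.489322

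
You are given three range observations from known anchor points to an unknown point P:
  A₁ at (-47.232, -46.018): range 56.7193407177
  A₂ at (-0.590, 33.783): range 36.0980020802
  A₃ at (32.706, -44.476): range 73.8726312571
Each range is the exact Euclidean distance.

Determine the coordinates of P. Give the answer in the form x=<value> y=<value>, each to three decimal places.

eq1: (x + 47.232)² + (y + 46.018)² = 56.7193407177²
eq2: (x + 0.590)² + (y − 33.783)² = 36.0980020802²
eq3: (x − 32.706)² + (y + 44.476)² = 73.8726312571²
eq2−eq1, eq2−eq3 (x²,y² cancel):
  -93.284·x − 159.602·y = 1292.861102
  66.592·x − 156.518·y = -2247.942072
det = -93.284·-156.518 − -159.602·66.592 = 25228.841496
x = (1292.861102·-156.518 − -159.602·-2247.942072) / 25228.841496 = -22.241691
y = (-93.284·-2247.942072 − 1292.861102·66.592) / 25228.841496 = 4.899267

x=-22.242 y=4.899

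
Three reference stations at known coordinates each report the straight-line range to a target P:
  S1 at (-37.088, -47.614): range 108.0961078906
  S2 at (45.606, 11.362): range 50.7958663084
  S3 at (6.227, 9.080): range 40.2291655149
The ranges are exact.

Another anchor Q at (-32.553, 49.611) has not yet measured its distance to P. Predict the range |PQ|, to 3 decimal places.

eq1: (x + 37.088)² + (y + 47.614)² = 108.0961078906²
eq2: (x − 45.606)² + (y − 11.362)² = 50.7958663084²
eq3: (x − 6.227)² + (y − 9.080)² = 40.2291655149²
eq3−eq1, eq3−eq2 (x²,y² cancel):
  -86.630·x − 113.388·y = -6544.991972
  78.758·x + 4.564·y = 1125.946075
det = -86.630·4.564 − -113.388·78.758 = 8534.832784
x = (-6544.991972·4.564 − -113.388·1125.946075) / 8534.832784 = 11.458623
y = (-86.630·1125.946075 − -6544.991972·78.758) / 8534.832784 = 48.967540
|P − Q| = √((11.458623 − -32.553)² + (48.967540 − 49.611)²) = 44.016326

44.016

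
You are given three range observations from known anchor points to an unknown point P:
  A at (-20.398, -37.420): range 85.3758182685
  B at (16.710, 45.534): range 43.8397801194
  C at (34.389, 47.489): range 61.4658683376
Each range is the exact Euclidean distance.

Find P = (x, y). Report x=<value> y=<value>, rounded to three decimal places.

eq1: (x + 20.398)² + (y + 37.420)² = 85.3758182685²
eq2: (x − 16.710)² + (y − 45.534)² = 43.8397801194²
eq3: (x − 34.389)² + (y − 47.489)² = 61.4658683376²
eq2−eq3, eq2−eq1 (x²,y² cancel):
  35.358·x + 3.910·y = -770.887464
  -74.216·x − 165.908·y = -5903.338476
det = 35.358·-165.908 − 3.910·-74.216 = -5575.990504
x = (-770.887464·-165.908 − 3.910·-5903.338476) / -5575.990504 = -27.076526
y = (35.358·-5903.338476 − -770.887464·-74.216) / -5575.990504 = 47.694204

x=-27.077 y=47.694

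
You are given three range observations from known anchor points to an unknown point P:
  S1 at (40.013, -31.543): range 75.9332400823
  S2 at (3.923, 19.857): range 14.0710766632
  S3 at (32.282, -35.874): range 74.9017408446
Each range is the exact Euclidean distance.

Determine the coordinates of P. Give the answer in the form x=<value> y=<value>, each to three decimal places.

x=-8.057 y=27.237

eq1: (x − 40.013)² + (y + 31.543)² = 75.9332400823²
eq2: (x − 3.923)² + (y − 19.857)² = 14.0710766632²
eq3: (x − 32.282)² + (y + 35.874)² = 74.9017408446²
eq1−eq2, eq1−eq3 (x²,y² cancel):
  -72.180·x + 102.800·y = 3381.551111
  -15.462·x − 8.662·y = -111.343450
det = -72.180·-8.662 − 102.800·-15.462 = 2214.716760
x = (3381.551111·-8.662 − 102.800·-111.343450) / 2214.716760 = -8.057414
y = (-72.180·-111.343450 − 3381.551111·-15.462) / 2214.716760 = 27.237033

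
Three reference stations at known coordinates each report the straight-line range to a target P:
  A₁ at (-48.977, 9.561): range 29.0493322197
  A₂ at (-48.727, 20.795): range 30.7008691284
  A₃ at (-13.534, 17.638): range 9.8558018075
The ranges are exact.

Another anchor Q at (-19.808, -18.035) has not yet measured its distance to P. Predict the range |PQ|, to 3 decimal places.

eq1: (x + 48.977)² + (y − 9.561)² = 29.0493322197²
eq2: (x + 48.727)² + (y − 20.795)² = 30.7008691284²
eq3: (x + 13.534)² + (y − 17.638)² = 9.8558018075²
eq2−eq3, eq2−eq1 (x²,y² cancel):
  70.386·x − 6.314·y = -1467.077818
  -0.500·x − 22.468·y = -217.913641
det = 70.386·-22.468 − -6.314·-0.500 = -1584.589648
x = (-1467.077818·-22.468 − -6.314·-217.913641) / -1584.589648 = -19.933487
y = (70.386·-217.913641 − -1467.077818·-0.500) / -1584.589648 = 10.142442
|P − Q| = √((-19.933487 − -19.808)² + (10.142442 − -18.035)²) = 28.177721

28.178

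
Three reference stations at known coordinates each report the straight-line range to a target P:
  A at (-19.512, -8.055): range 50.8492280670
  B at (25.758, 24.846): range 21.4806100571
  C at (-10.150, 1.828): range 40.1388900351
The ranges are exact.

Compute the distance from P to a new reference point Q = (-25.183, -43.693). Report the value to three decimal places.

eq1: (x + 19.512)² + (y + 8.055)² = 50.8492280670²
eq2: (x − 25.758)² + (y − 24.846)² = 21.4806100571²
eq3: (x + 10.150)² + (y − 1.828)² = 40.1388900351²
eq1−eq2, eq1−eq3 (x²,y² cancel):
  90.540·x + 65.802·y = 2959.424498
  18.724·x + 19.766·y = 635.276417
det = 90.540·19.766 − 65.802·18.724 = 557.536992
x = (2959.424498·19.766 − 65.802·635.276417) / 557.536992 = 29.941557
y = (90.540·635.276417 − 2959.424498·18.724) / 557.536992 = 3.776722
|P − Q| = √((29.941557 − -25.183)² + (3.776722 − -43.693)²) = 72.746762

72.747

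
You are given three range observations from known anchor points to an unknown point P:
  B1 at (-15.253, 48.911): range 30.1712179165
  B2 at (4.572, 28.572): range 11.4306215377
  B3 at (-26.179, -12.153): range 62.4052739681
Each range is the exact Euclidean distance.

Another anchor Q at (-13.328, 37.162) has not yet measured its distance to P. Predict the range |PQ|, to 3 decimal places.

25.747

eq1: (x + 15.253)² + (y − 48.911)² = 30.1712179165²
eq2: (x − 4.572)² + (y − 28.572)² = 11.4306215377²
eq3: (x + 26.179)² + (y + 12.153)² = 62.4052739681²
eq2−eq1, eq2−eq3 (x²,y² cancel):
  -39.650·x + 40.678·y = 1008.034280
  -61.502·x − 81.450·y = -3767.986028
det = -39.650·-81.450 − 40.678·-61.502 = 5731.270856
x = (1008.034280·-81.450 − 40.678·-3767.986028) / 5731.270856 = 12.417794
y = (-39.650·-3767.986028 − 1008.034280·-61.502) / 5731.270856 = 36.884798
|P − Q| = √((12.417794 − -13.328)² + (36.884798 − 37.162)²) = 25.747287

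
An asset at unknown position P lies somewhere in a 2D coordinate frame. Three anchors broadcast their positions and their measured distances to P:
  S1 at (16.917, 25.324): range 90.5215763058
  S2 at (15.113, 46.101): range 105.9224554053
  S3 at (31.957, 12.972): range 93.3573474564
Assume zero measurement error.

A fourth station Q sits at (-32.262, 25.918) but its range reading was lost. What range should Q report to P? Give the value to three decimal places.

69.055

eq1: (x − 16.917)² + (y − 25.324)² = 90.5215763058²
eq2: (x − 15.113)² + (y − 46.101)² = 105.9224554053²
eq3: (x − 31.957)² + (y − 12.972)² = 93.3573474564²
eq2−eq1, eq2−eq3 (x²,y² cancel):
  3.608·x − 41.554·y = 1599.195677
  33.688·x − 66.258·y = 1339.789898
det = 3.608·-66.258 − -41.554·33.688 = 1160.812288
x = (1599.195677·-66.258 − -41.554·1339.789898) / 1160.812288 = -43.319560
y = (3.608·1339.789898 − 1599.195677·33.688) / 1160.812288 = -42.246057
|P − Q| = √((-43.319560 − -32.262)² + (-42.246057 − 25.918)²) = 69.055111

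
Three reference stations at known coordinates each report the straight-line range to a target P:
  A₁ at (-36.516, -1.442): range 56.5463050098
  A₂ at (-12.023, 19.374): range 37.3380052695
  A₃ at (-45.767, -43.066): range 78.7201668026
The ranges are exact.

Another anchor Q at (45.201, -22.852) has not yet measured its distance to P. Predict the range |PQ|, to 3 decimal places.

34.139

eq1: (x + 36.516)² + (y + 1.442)² = 56.5463050098²
eq2: (x + 12.023)² + (y − 19.374)² = 37.3380052695²
eq3: (x + 45.767)² + (y + 43.066)² = 78.7201668026²
eq2−eq3, eq2−eq1 (x²,y² cancel):
  -67.488·x − 124.880·y = -1373.343784
  -48.986·x − 41.632·y = -987.764758
det = -67.488·-41.632 − -124.880·-48.986 = -3307.711264
x = (-1373.343784·-41.632 − -124.880·-987.764758) / -3307.711264 = 20.006890
y = (-67.488·-987.764758 − -1373.343784·-48.986) / -3307.711264 = 0.185128
|P − Q| = √((20.006890 − 45.201)² + (0.185128 − -22.852)²) = 34.138724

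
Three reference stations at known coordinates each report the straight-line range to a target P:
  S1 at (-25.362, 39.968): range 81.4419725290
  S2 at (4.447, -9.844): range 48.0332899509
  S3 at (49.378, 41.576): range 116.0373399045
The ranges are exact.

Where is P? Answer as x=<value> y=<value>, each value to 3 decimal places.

eq1: (x + 25.362)² + (y − 39.968)² = 81.4419725290²
eq2: (x − 4.447)² + (y + 9.844)² = 48.0332899509²
eq3: (x − 49.378)² + (y − 41.576)² = 116.0373399045²
eq2−eq3, eq2−eq1 (x²,y² cancel):
  89.862·x + 102.840·y = -7107.396794
  -59.618·x + 99.624·y = -2201.606023
det = 89.862·99.624 − 102.840·-59.618 = 15083.527008
x = (-7107.396794·99.624 − 102.840·-2201.606023) / 15083.527008 = -31.932461
y = (89.862·-2201.606023 − -7107.396794·-59.618) / 15083.527008 = -41.208499

x=-31.932 y=-41.208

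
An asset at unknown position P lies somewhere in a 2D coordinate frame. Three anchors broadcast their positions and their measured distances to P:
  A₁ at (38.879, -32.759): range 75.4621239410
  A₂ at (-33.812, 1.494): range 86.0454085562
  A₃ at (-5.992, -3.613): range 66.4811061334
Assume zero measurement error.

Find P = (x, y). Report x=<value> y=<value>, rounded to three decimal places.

eq1: (x − 38.879)² + (y + 32.759)² = 75.4621239410²
eq2: (x + 33.812)² + (y − 1.494)² = 86.0454085562²
eq3: (x + 5.992)² + (y + 3.613)² = 66.4811061334²
eq3−eq1, eq3−eq2 (x²,y² cancel):
  89.742·x − 58.292·y = 1260.976212
  -55.640·x + 10.214·y = -1887.549314
det = 89.742·10.214 − -58.292·-55.640 = -2326.742092
x = (1260.976212·10.214 − -58.292·-1887.549314) / -2326.742092 = 41.753409
y = (89.742·-1887.549314 − 1260.976212·-55.640) / -2326.742092 = 42.648360

x=41.753 y=42.648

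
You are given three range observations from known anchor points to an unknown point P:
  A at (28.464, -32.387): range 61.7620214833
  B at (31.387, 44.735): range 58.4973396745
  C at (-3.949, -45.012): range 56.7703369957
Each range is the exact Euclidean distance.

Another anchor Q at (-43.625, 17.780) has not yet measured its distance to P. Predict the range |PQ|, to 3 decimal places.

28.561

eq1: (x − 28.464)² + (y + 32.387)² = 61.7620214833²
eq2: (x − 31.387)² + (y − 44.735)² = 58.4973396745²
eq3: (x + 3.949)² + (y + 45.012)² = 56.7703369957²
eq3−eq1, eq3−eq2 (x²,y² cancel):
  64.826·x + 25.250·y = -774.233815
  70.672·x + 179.494·y = 745.621663
det = 64.826·179.494 − 25.250·70.672 = 9851.410044
x = (-774.233815·179.494 − 25.250·745.621663) / 9851.410044 = -16.017735
y = (64.826·745.621663 − -774.233815·70.672) / 9851.410044 = 10.460667
|P − Q| = √((-16.017735 − -43.625)² + (10.460667 − 17.780)²) = 28.561053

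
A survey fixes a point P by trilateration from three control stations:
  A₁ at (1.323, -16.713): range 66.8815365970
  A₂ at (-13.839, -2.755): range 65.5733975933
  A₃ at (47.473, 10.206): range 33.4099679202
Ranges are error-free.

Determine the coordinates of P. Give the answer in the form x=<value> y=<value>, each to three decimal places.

eq1: (x − 1.323)² + (y + 16.713)² = 66.8815365970²
eq2: (x + 13.839)² + (y + 2.755)² = 65.5733975933²
eq3: (x − 47.473)² + (y − 10.206)² = 33.4099679202²
eq3−eq1, eq3−eq2 (x²,y² cancel):
  -92.300·x − 53.838·y = -5433.687448
  -122.624·x − 25.922·y = -5342.384734
det = -92.300·-25.922 − -53.838·-122.624 = -4209.230312
x = (-5433.687448·-25.922 − -53.838·-5342.384734) / -4209.230312 = 34.868908
y = (-92.300·-5342.384734 − -5433.687448·-122.624) / -4209.230312 = 41.147280

x=34.869 y=41.147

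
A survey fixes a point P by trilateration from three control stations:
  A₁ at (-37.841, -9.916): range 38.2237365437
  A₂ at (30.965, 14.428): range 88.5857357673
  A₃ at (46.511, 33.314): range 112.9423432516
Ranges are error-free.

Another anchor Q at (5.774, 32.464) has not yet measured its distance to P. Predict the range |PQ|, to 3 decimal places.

eq1: (x + 37.841)² + (y + 9.916)² = 38.2237365437²
eq2: (x − 30.965)² + (y − 14.428)² = 88.5857357673²
eq3: (x − 46.511)² + (y − 33.314)² = 112.9423432516²
eq1−eq3, eq1−eq2 (x²,y² cancel):
  168.704·x + 86.460·y = -9552.091484
  137.612·x + 48.688·y = -6749.648474
det = 168.704·48.688 − 86.460·137.612 = -3684.073168
x = (-9552.091484·48.688 − 86.460·-6749.648474) / -3684.073168 = -32.166130
y = (168.704·-6749.648474 − -9552.091484·137.612) / -3684.073168 = -47.716131
|P − Q| = √((-32.166130 − 5.774)² + (-47.716131 − 32.464)²) = 88.703477

88.703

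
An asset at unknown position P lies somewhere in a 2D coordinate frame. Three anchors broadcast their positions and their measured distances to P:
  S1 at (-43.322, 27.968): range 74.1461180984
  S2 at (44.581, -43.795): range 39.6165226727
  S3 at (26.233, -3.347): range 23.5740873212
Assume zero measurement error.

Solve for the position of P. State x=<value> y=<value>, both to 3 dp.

x=11.607 y=-21.836

eq1: (x + 43.322)² + (y − 27.968)² = 74.1461180984²
eq2: (x − 44.581)² + (y + 43.795)² = 39.6165226727²
eq3: (x − 26.233)² + (y + 3.347)² = 23.5740873212²
eq1−eq3, eq1−eq2 (x²,y² cancel):
  139.110·x − 62.630·y = 2982.277226
  175.806·x − 143.526·y = 5174.640838
det = 139.110·-143.526 − -62.630·175.806 = -8955.172080
x = (2982.277226·-143.526 − -62.630·5174.640838) / -8955.172080 = 11.607434
y = (139.110·5174.640838 − 2982.277226·175.806) / -8955.172080 = -21.835656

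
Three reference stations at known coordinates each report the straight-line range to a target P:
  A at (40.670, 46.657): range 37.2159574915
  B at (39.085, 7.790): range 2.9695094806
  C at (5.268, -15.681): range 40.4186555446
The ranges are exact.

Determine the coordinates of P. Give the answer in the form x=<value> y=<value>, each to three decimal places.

x=36.767 y=9.646

eq1: (x − 40.670)² + (y − 46.657)² = 37.2159574915²
eq2: (x − 39.085)² + (y − 7.790)² = 2.9695094806²
eq3: (x − 5.268)² + (y + 15.681)² = 40.4186555446²
eq2−eq3, eq2−eq1 (x²,y² cancel):
  -67.634·x − 46.942·y = -2939.525469
  3.170·x + 77.734·y = 866.393719
det = -67.634·77.734 − -46.942·3.170 = -5108.655216
x = (-2939.525469·77.734 − -46.942·866.393719) / -5108.655216 = 36.767175
y = (-67.634·866.393719 − -2939.525469·3.170) / -5108.655216 = 9.646252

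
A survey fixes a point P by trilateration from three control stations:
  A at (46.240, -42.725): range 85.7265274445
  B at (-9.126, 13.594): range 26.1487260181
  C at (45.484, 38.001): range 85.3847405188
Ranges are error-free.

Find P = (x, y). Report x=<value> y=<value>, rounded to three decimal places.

x=-29.572 y=-2.706

eq1: (x − 46.240)² + (y + 42.725)² = 85.7265274445²
eq2: (x + 9.126)² + (y − 13.594)² = 26.1487260181²
eq3: (x − 45.484)² + (y − 38.001)² = 85.3847405188²
eq1−eq2, eq1−eq3 (x²,y² cancel):
  -110.732·x + 112.638·y = 2969.799122
  -1.512·x + 161.452·y = -392.209374
det = -110.732·161.452 − 112.638·-1.512 = -17707.594208
x = (2969.799122·161.452 − 112.638·-392.209374) / -17707.594208 = -29.572492
y = (-110.732·-392.209374 − 2969.799122·-1.512) / -17707.594208 = -2.706210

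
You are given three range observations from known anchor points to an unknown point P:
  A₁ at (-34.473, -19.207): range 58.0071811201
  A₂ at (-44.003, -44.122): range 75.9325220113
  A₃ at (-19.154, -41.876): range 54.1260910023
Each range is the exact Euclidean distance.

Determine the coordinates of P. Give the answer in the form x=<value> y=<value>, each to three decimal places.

eq1: (x + 34.473)² + (y + 19.207)² = 58.0071811201²
eq2: (x + 44.003)² + (y + 44.122)² = 75.9325220113²
eq3: (x + 19.154)² + (y + 41.876)² = 54.1260910023²
eq3−eq1, eq3−eq2 (x²,y² cancel):
  -30.638·x + 45.338·y = -998.377848
  -49.698·x − 4.492·y = -1073.574371
det = -30.638·-4.492 − 45.338·-49.698 = 2390.833820
x = (-998.377848·-4.492 − 45.338·-1073.574371) / 2390.833820 = 22.234263
y = (-30.638·-1073.574371 − -998.377848·-49.698) / 2390.833820 = -6.995556

x=22.234 y=-6.996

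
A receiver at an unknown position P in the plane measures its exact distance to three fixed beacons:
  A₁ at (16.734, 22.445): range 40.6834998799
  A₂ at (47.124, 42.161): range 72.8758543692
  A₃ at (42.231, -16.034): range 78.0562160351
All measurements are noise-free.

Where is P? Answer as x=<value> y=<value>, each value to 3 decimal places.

eq1: (x − 16.734)² + (y − 22.445)² = 40.6834998799²
eq2: (x − 47.124)² + (y − 42.161)² = 72.8758543692²
eq3: (x − 42.231)² + (y + 16.034)² = 78.0562160351²
eq3−eq1, eq3−eq2 (x²,y² cancel):
  -50.994·x + 76.958·y = 3180.883963
  9.786·x + 116.390·y = 2739.557492
det = -50.994·116.390 − 76.958·9.786 = -6688.302648
x = (3180.883963·116.390 − 76.958·2739.557492) / -6688.302648 = -23.831490
y = (-50.994·2739.557492 − 3180.883963·9.786) / -6688.302648 = 25.541477

x=-23.831 y=25.541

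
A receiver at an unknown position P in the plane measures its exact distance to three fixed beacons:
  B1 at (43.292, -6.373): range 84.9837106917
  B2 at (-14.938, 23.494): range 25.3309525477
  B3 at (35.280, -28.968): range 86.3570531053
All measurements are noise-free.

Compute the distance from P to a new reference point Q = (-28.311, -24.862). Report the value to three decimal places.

41.492

eq1: (x − 43.292)² + (y + 6.373)² = 84.9837106917²
eq2: (x + 14.938)² + (y − 23.494)² = 25.3309525477²
eq3: (x − 35.280)² + (y + 28.968)² = 86.3570531053²
eq2−eq3, eq2−eq1 (x²,y² cancel):
  100.436·x − 104.924·y = -5507.171920
  116.460·x − 59.734·y = -5440.873413
det = 100.436·-59.734 − -104.924·116.460 = 6220.005016
x = (-5507.171920·-59.734 − -104.924·-5440.873413) / 6220.005016 = -38.892701
y = (100.436·-5440.873413 − -5507.171920·116.460) / 6220.005016 = 15.258136
|P − Q| = √((-38.892701 − -28.311)² + (15.258136 − -24.862)²) = 41.492140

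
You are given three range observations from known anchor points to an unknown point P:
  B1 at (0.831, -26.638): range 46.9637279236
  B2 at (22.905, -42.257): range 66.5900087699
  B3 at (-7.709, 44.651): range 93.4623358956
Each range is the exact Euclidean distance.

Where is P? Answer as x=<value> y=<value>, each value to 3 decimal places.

eq1: (x − 0.831)² + (y + 26.638)² = 46.9637279236²
eq2: (x − 22.905)² + (y + 42.257)² = 66.5900087699²
eq3: (x + 7.709)² + (y − 44.651)² = 93.4623358956²
eq1−eq2, eq1−eq3 (x²,y² cancel):
  44.148·x − 31.238·y = -628.618058
  -17.080·x + 142.578·y = -5186.749614
det = 44.148·142.578 − -31.238·-17.080 = 5760.988504
x = (-628.618058·142.578 − -31.238·-5186.749614) / 5760.988504 = -43.681877
y = (44.148·-5186.749614 − -628.618058·-17.080) / 5760.988504 = -41.611161

x=-43.682 y=-41.611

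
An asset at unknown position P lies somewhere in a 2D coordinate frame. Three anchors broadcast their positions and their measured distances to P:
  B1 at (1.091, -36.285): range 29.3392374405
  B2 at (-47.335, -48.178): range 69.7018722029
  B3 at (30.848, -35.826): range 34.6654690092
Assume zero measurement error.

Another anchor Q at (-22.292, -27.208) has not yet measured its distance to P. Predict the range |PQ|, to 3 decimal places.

37.273

eq1: (x − 1.091)² + (y + 36.285)² = 29.3392374405²
eq2: (x + 47.335)² + (y + 48.178)² = 69.7018722029²
eq3: (x − 30.848)² + (y + 35.826)² = 34.6654690092²
eq3−eq1, eq3−eq2 (x²,y² cancel):
  -59.514·x − 0.918·y = -576.405986
  -156.366·x − 24.704·y = -1330.035718
det = -59.514·-24.704 − -0.918·-156.366 = 1326.689868
x = (-576.405986·-24.704 − -0.918·-1330.035718) / 1326.689868 = 9.812814
y = (-59.514·-1330.035718 − -576.405986·-156.366) / 1326.689868 = -8.272131
|P − Q| = √((9.812814 − -22.292)² + (-8.272131 − -27.208)²) = 37.273130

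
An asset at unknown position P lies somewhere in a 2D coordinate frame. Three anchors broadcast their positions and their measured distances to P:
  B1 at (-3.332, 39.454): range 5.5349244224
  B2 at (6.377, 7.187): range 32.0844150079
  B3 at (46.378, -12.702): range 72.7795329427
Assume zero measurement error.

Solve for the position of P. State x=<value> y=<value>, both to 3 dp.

x=-7.679 y=36.028

eq1: (x + 3.332)² + (y − 39.454)² = 5.5349244224²
eq2: (x − 6.377)² + (y − 7.187)² = 32.0844150079²
eq3: (x − 46.378)² + (y + 12.702)² = 72.7795329427²
eq3−eq1, eq3−eq2 (x²,y² cancel):
  -99.420·x + 104.312·y = 4521.685679
  -80.002·x + 39.778·y = 2047.510139
det = -99.420·39.778 − 104.312·-80.002 = 4390.439864
x = (4521.685679·39.778 − 104.312·2047.510139) / 4390.439864 = -7.679473
y = (-99.420·2047.510139 − 4521.685679·-80.002) / 4390.439864 = 36.028381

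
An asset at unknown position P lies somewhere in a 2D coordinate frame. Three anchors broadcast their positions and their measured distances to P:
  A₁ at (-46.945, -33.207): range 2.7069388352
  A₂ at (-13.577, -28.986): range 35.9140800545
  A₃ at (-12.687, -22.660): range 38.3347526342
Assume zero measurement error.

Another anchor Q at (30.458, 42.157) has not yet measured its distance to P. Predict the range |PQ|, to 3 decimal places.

110.735

eq1: (x + 46.945)² + (y + 33.207)² = 2.7069388352²
eq2: (x + 13.577)² + (y + 28.986)² = 35.9140800545²
eq3: (x + 12.687)² + (y + 22.660)² = 38.3347526342²
eq3−eq1, eq3−eq2 (x²,y² cancel):
  -68.516·x − 21.094·y = 4094.328047
  -1.780·x − 12.652·y = 529.819669
det = -68.516·-12.652 − -21.094·-1.780 = 829.317112
x = (4094.328047·-12.652 − -21.094·529.819669) / 829.317112 = -48.986596
y = (-68.516·529.819669 − 4094.328047·-1.780) / 829.317112 = -34.984471
|P − Q| = √((-48.986596 − 30.458)² + (-34.984471 − 42.157)²) = 110.735046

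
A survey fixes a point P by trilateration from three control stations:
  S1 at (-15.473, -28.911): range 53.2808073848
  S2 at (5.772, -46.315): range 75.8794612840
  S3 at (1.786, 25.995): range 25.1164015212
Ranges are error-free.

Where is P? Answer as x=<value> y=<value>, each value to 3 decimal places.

eq1: (x + 15.473)² + (y + 28.911)² = 53.2808073848²
eq2: (x − 5.772)² + (y + 46.315)² = 75.8794612840²
eq3: (x − 1.786)² + (y − 25.995)² = 25.1164015212²
eq2−eq1, eq2−eq3 (x²,y² cancel):
  -42.490·x + 34.808·y = 1815.712650
  -7.972·x + 144.620·y = 3627.393631
det = -42.490·144.620 − 34.808·-7.972 = -5867.414424
x = (1815.712650·144.620 − 34.808·3627.393631) / -5867.414424 = -23.234433
y = (-42.490·3627.393631 − 1815.712650·-7.972) / -5867.414424 = 23.801471

x=-23.234 y=23.801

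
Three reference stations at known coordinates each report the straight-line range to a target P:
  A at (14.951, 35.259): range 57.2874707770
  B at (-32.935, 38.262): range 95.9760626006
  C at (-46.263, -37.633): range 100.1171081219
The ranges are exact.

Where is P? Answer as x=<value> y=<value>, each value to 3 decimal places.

x=49.985 y=-10.068

eq1: (x − 14.951)² + (y − 35.259)² = 57.2874707770²
eq2: (x + 32.935)² + (y − 38.262)² = 95.9760626006²
eq3: (x + 46.263)² + (y + 37.633)² = 100.1171081219²
eq2−eq3, eq2−eq1 (x²,y² cancel):
  -26.656·x − 151.790·y = 195.782243
  95.772·x − 6.006·y = 4847.584897
det = -26.656·-6.006 − -151.790·95.772 = 14697.327816
x = (195.782243·-6.006 − -151.790·4847.584897) / 14697.327816 = 49.984531
y = (-26.656·4847.584897 − 195.782243·95.772) / 14697.327816 = -10.067659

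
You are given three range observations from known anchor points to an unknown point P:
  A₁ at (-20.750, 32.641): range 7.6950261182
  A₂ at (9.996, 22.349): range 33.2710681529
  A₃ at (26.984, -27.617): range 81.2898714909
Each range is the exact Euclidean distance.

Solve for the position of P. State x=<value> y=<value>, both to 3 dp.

eq1: (x + 20.750)² + (y − 32.641)² = 7.6950261182²
eq2: (x − 9.996)² + (y − 22.349)² = 33.2710681529²
eq3: (x − 26.984)² + (y + 27.617)² = 81.2898714909²
eq1−eq3, eq1−eq2 (x²,y² cancel):
  95.468·x − 120.516·y = -6553.992216
  61.492·x − 20.584·y = -1944.350113
det = 95.468·-20.584 − -120.516·61.492 = 5445.656560
x = (-6553.992216·-20.584 − -120.516·-1944.350113) / 5445.656560 = -18.256370
y = (95.468·-1944.350113 − -6553.992216·61.492) / 5445.656560 = 39.920783

x=-18.256 y=39.921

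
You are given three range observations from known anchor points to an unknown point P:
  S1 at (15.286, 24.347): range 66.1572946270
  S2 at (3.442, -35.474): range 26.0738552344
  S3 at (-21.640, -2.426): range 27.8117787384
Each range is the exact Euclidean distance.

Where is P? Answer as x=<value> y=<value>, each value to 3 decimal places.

x=-22.100 y=-30.234

eq1: (x − 15.286)² + (y − 24.347)² = 66.1572946270²
eq2: (x − 3.442)² + (y + 35.474)² = 26.0738552344²
eq3: (x + 21.640)² + (y + 2.426)² = 27.8117787384²
eq2−eq1, eq2−eq3 (x²,y² cancel):
  23.688·x + 119.642·y = -4140.755541
  -50.164·x + 66.096·y = -889.726074
det = 23.688·66.096 − 119.642·-50.164 = 7567.403336
x = (-4140.755541·66.096 − 119.642·-889.726074) / 7567.403336 = -22.099889
y = (23.688·-889.726074 − -4140.755541·-50.164) / 7567.403336 = -30.233976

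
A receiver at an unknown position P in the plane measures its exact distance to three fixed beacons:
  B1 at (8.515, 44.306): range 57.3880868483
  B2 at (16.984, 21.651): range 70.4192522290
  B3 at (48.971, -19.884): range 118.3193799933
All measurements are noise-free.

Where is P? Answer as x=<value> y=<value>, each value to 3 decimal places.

x=-48.822 y=46.719

eq1: (x − 8.515)² + (y − 44.306)² = 57.3880868483²
eq2: (x − 16.984)² + (y − 21.651)² = 70.4192522290²
eq3: (x − 48.971)² + (y + 19.884)² = 118.3193799933²
eq2−eq3, eq2−eq1 (x²,y² cancel):
  63.974·x − 83.070·y = -7004.294358
  -16.938·x + 45.310·y = 2943.783376
det = 63.974·45.310 − -83.070·-16.938 = 1491.622280
x = (-7004.294358·45.310 − -83.070·2943.783376) / 1491.622280 = -48.822341
y = (63.974·2943.783376 − -7004.294358·-16.938) / 1491.622280 = 46.718838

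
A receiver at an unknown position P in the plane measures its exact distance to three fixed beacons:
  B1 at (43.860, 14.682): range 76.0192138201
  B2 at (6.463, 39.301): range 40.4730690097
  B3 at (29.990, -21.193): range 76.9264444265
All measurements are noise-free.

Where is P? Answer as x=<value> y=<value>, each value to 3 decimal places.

eq1: (x − 43.860)² + (y − 14.682)² = 76.0192138201²
eq2: (x − 6.463)² + (y − 39.301)² = 40.4730690097²
eq3: (x − 29.990)² + (y + 21.193)² = 76.9264444265²
eq2−eq3, eq2−eq1 (x²,y² cancel):
  47.054·x − 120.988·y = -4517.404158
  74.794·x − 49.238·y = -3587.929801
det = 47.054·-49.238 − -120.988·74.794 = 6732.331620
x = (-4517.404158·-49.238 − -120.988·-3587.929801) / 6732.331620 = -31.440594
y = (47.054·-3587.929801 − -4517.404158·74.794) / 6732.331620 = 25.109915

x=-31.441 y=25.110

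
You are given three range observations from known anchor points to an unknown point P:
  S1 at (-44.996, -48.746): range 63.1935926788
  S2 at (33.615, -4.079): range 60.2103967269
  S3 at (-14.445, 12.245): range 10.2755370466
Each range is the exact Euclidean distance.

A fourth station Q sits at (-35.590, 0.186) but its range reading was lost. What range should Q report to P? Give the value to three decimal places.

eq1: (x + 44.996)² + (y + 48.746)² = 63.1935926788²
eq2: (x − 33.615)² + (y + 4.079)² = 60.2103967269²
eq3: (x + 14.445)² + (y − 12.245)² = 10.2755370466²
eq3−eq2, eq3−eq1 (x²,y² cancel):
  96.120·x − 32.648·y = -2731.696796
  -61.102·x − 121.982·y = 154.370988
det = 96.120·-121.982 − -32.648·-61.102 = -13719.767936
x = (-2731.696796·-121.982 − -32.648·154.370988) / -13719.767936 = -24.654771
y = (96.120·154.370988 − -2731.696796·-61.102) / -13719.767936 = 11.084298
|P − Q| = √((-24.654771 − -35.590)² + (11.084298 − 0.186)²) = 15.438657

15.439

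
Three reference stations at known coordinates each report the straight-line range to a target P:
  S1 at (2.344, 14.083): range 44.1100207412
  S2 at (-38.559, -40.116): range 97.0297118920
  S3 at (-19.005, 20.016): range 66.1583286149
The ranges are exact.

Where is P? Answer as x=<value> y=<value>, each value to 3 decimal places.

x=45.965 y=7.533

eq1: (x − 2.344)² + (y − 14.083)² = 44.1100207412²
eq2: (x + 38.559)² + (y + 40.116)² = 97.0297118920²
eq3: (x + 19.005)² + (y − 20.016)² = 66.1583286149²
eq2−eq3, eq2−eq1 (x²,y² cancel):
  39.108·x + 120.264·y = 2703.580889
  81.806·x + 108.398·y = 4576.806348
det = 39.108·108.398 − 120.264·81.806 = -5599.087800
x = (2703.580889·108.398 − 120.264·4576.806348) / -5599.087800 = 45.965037
y = (39.108·4576.806348 − 2703.580889·81.806) / -5599.087800 = 7.533262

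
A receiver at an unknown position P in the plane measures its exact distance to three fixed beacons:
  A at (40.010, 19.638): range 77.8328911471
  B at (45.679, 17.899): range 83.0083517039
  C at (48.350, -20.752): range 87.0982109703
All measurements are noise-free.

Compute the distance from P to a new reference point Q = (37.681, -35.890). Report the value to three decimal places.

82.575

eq1: (x − 40.010)² + (y − 19.638)² = 77.8328911471²
eq2: (x − 45.679)² + (y − 17.899)² = 83.0083517039²
eq3: (x − 48.350)² + (y + 20.752)² = 87.0982109703²
eq2−eq3, eq2−eq1 (x²,y² cancel):
  5.342·x − 77.302·y = -334.289140
  -11.338·x + 3.478·y = 411.933410
det = 5.342·3.478 − -77.302·-11.338 = -857.870600
x = (-334.289140·3.478 − -77.302·411.933410) / -857.870600 = -35.763691
y = (5.342·411.933410 − -334.289140·-11.338) / -857.870600 = 1.852986
|P − Q| = √((-35.763691 − 37.681)² + (1.852986 − -35.890)²) = 82.575151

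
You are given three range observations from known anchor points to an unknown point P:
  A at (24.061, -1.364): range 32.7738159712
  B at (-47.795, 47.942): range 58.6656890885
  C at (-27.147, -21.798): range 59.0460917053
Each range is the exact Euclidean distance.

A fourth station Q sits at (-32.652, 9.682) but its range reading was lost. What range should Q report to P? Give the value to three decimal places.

eq1: (x − 24.061)² + (y + 1.364)² = 32.7738159712²
eq2: (x + 47.795)² + (y − 47.942)² = 58.6656890885²
eq3: (x + 27.147)² + (y + 21.798)² = 59.0460917053²
eq2−eq3, eq2−eq1 (x²,y² cancel):
  41.296·x − 139.480·y = -3415.462845
  143.712·x − 98.612·y = -1634.465109
det = 41.296·-98.612 − -139.480·143.712 = 15972.668608
x = (-3415.462845·-98.612 − -139.480·-1634.465109) / 15972.668608 = 6.813541
y = (41.296·-1634.465109 − -3415.462845·143.712) / 15972.668608 = 26.504408
|P − Q| = √((6.813541 − -32.652)² + (26.504408 − 9.682)²) = 42.901309

42.901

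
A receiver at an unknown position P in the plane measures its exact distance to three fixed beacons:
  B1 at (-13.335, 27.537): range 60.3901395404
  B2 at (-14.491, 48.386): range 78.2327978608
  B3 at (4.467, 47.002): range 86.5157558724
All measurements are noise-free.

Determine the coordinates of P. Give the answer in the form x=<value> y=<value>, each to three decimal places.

x=-46.174 y=-23.144

eq1: (x + 13.335)² + (y − 27.537)² = 60.3901395404²
eq2: (x + 14.491)² + (y − 48.386)² = 78.2327978608²
eq3: (x − 4.467)² + (y − 47.002)² = 86.5157558724²
eq3−eq2, eq3−eq1 (x²,y² cancel):
  -37.916·x + 2.768·y = 1686.657337
  -35.604·x − 38.930·y = 2544.973561
det = -37.916·-38.930 − 2.768·-35.604 = 1574.621752
x = (1686.657337·-38.930 − 2.768·2544.973561) / 1574.621752 = -46.173665
y = (-37.916·2544.973561 − 1686.657337·-35.604) / 1574.621752 = -23.144269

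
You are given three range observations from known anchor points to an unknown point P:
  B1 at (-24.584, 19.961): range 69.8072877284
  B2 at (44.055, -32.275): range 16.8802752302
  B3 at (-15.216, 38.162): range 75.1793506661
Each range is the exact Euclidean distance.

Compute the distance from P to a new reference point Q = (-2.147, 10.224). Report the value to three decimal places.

eq1: (x + 24.584)² + (y − 19.961)² = 69.8072877284²
eq2: (x − 44.055)² + (y + 32.275)² = 16.8802752302²
eq3: (x + 15.216)² + (y − 38.162)² = 75.1793506661²
eq2−eq3, eq2−eq1 (x²,y² cancel):
  -118.542·x + 140.874·y = -6661.644825
  -137.278·x + 104.472·y = -6567.817801
det = -118.542·104.472 − 140.874·-137.278 = 6954.581148
x = (-6661.644825·104.472 − 140.874·-6567.817801) / 6954.581148 = 32.968112
y = (-118.542·-6567.817801 − -6661.644825·-137.278) / 6954.581148 = -19.546112
|P − Q| = √((32.968112 − -2.147)² + (-19.546112 − 10.224)²) = 46.036188

46.036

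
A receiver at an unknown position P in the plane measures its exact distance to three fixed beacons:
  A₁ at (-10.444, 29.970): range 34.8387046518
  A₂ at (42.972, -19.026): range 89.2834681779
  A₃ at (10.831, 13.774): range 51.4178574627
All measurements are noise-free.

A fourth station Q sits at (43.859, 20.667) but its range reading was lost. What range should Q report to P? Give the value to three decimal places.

84.826

eq1: (x + 10.444)² + (y − 29.970)² = 34.8387046518²
eq2: (x − 42.972)² + (y + 19.026)² = 89.2834681779²
eq3: (x − 10.831)² + (y − 13.774)² = 51.4178574627²
eq1−eq2, eq1−eq3 (x²,y² cancel):
  106.832·x − 97.992·y = -5556.498924
  42.550·x − 32.392·y = -2130.305123
det = 106.832·-32.392 − -97.992·42.550 = 709.057456
x = (-5556.498924·-32.392 − -97.992·-2130.305123) / 709.057456 = -40.570403
y = (106.832·-2130.305123 − -5556.498924·42.550) / 709.057456 = 12.473280
|P − Q| = √((-40.570403 − 43.859)² + (12.473280 − 20.667)²) = 84.826064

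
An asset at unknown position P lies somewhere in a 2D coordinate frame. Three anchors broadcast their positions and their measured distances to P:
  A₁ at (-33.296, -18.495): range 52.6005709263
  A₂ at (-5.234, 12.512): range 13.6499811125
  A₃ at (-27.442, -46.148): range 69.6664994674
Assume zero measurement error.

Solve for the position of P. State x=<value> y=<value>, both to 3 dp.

x=8.372 y=13.608

eq1: (x + 33.296)² + (y + 18.495)² = 52.6005709263²
eq2: (x + 5.234)² + (y − 12.512)² = 13.6499811125²
eq3: (x + 27.442)² + (y + 46.148)² = 69.6664994674²
eq3−eq2, eq3−eq1 (x²,y² cancel):
  44.416·x + 117.320·y = 1968.342796
  -11.708·x + 55.306·y = 654.588459
det = 44.416·55.306 − 117.320·-11.708 = 3830.053856
x = (1968.342796·55.306 − 117.320·654.588459) / 3830.053856 = 8.371905
y = (44.416·654.588459 − 1968.342796·-11.708) / 3830.053856 = 13.608048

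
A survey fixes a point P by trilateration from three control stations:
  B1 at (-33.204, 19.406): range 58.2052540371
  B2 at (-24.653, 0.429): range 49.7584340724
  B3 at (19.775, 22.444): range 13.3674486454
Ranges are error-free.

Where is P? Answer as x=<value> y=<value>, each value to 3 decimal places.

x=24.209 y=9.833

eq1: (x + 33.204)² + (y − 19.406)² = 58.2052540371²
eq2: (x + 24.653)² + (y − 0.429)² = 49.7584340724²
eq3: (x − 19.775)² + (y − 22.444)² = 13.3674486454²
eq2−eq3, eq2−eq1 (x²,y² cancel):
  88.856·x + 44.030·y = 2584.042389
  -17.102·x + 37.954·y = -40.805834
det = 88.856·37.954 − 44.030·-17.102 = 4125.441684
x = (2584.042389·37.954 − 44.030·-40.805834) / 4125.441684 = 24.208663
y = (88.856·-40.805834 − 2584.042389·-17.102) / 4125.441684 = 9.833238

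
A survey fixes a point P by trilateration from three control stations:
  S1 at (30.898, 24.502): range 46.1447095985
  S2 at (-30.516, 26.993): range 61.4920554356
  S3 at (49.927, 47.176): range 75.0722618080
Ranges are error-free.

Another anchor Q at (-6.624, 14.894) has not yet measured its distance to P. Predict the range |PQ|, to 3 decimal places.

37.346

eq1: (x − 30.898)² + (y − 24.502)² = 46.1447095985²
eq2: (x + 30.516)² + (y − 26.993)² = 61.4920554356²
eq3: (x − 49.927)² + (y − 47.176)² = 75.0722618080²
eq2−eq1, eq2−eq3 (x²,y² cancel):
  122.828·x − 4.982·y = 1547.124761
  160.886·x + 40.366·y = 1203.860389
det = 122.828·40.366 − -4.982·160.886 = 5759.609100
x = (1547.124761·40.366 − -4.982·1203.860389) / 5759.609100 = 11.884291
y = (122.828·1203.860389 − 1547.124761·160.886) / 5759.609100 = -17.543369
|P − Q| = √((11.884291 − -6.624)² + (-17.543369 − 14.894)²) = 37.346215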